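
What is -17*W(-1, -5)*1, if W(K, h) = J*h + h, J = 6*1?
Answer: 595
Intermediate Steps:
J = 6
W(K, h) = 7*h (W(K, h) = 6*h + h = 7*h)
-17*W(-1, -5)*1 = -119*(-5)*1 = -17*(-35)*1 = 595*1 = 595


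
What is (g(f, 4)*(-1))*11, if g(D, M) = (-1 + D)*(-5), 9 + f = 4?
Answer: -330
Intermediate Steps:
f = -5 (f = -9 + 4 = -5)
g(D, M) = 5 - 5*D
(g(f, 4)*(-1))*11 = ((5 - 5*(-5))*(-1))*11 = ((5 + 25)*(-1))*11 = (30*(-1))*11 = -30*11 = -330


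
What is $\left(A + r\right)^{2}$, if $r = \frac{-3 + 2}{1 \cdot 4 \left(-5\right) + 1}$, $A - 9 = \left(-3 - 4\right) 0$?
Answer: $\frac{29584}{361} \approx 81.95$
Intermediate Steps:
$A = 9$ ($A = 9 + \left(-3 - 4\right) 0 = 9 - 0 = 9 + 0 = 9$)
$r = \frac{1}{19}$ ($r = \frac{1}{4 \left(-5\right) + 1} \left(-1\right) = \frac{1}{-20 + 1} \left(-1\right) = \frac{1}{-19} \left(-1\right) = \left(- \frac{1}{19}\right) \left(-1\right) = \frac{1}{19} \approx 0.052632$)
$\left(A + r\right)^{2} = \left(9 + \frac{1}{19}\right)^{2} = \left(\frac{172}{19}\right)^{2} = \frac{29584}{361}$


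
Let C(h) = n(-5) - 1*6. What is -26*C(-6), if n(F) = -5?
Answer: 286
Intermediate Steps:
C(h) = -11 (C(h) = -5 - 1*6 = -5 - 6 = -11)
-26*C(-6) = -26*(-11) = 286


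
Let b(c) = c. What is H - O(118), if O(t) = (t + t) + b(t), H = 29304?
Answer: 28950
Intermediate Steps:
O(t) = 3*t (O(t) = (t + t) + t = 2*t + t = 3*t)
H - O(118) = 29304 - 3*118 = 29304 - 1*354 = 29304 - 354 = 28950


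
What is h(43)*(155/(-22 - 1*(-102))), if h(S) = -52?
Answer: -403/4 ≈ -100.75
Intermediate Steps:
h(43)*(155/(-22 - 1*(-102))) = -8060/(-22 - 1*(-102)) = -8060/(-22 + 102) = -8060/80 = -52*31/16 = -403/4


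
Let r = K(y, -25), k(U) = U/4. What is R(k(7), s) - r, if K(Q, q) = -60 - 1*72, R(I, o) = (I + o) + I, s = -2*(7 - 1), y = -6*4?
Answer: 247/2 ≈ 123.50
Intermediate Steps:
k(U) = U/4 (k(U) = U*(¼) = U/4)
y = -24
s = -12 (s = -2*6 = -12)
R(I, o) = o + 2*I
K(Q, q) = -132 (K(Q, q) = -60 - 72 = -132)
r = -132
R(k(7), s) - r = (-12 + 2*((¼)*7)) - 1*(-132) = (-12 + 2*(7/4)) + 132 = (-12 + 7/2) + 132 = -17/2 + 132 = 247/2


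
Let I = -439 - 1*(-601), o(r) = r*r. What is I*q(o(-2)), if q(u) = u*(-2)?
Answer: -1296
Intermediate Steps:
o(r) = r²
I = 162 (I = -439 + 601 = 162)
q(u) = -2*u
I*q(o(-2)) = 162*(-2*(-2)²) = 162*(-2*4) = 162*(-8) = -1296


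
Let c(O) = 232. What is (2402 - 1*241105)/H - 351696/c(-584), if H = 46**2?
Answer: -99945979/61364 ≈ -1628.7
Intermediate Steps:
H = 2116
(2402 - 1*241105)/H - 351696/c(-584) = (2402 - 1*241105)/2116 - 351696/232 = (2402 - 241105)*(1/2116) - 351696*1/232 = -238703*1/2116 - 43962/29 = -238703/2116 - 43962/29 = -99945979/61364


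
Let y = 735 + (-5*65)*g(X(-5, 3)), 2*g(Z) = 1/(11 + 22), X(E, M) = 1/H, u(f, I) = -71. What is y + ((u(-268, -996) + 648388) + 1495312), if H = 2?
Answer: 141527699/66 ≈ 2.1444e+6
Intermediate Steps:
X(E, M) = ½ (X(E, M) = 1/2 = ½)
g(Z) = 1/66 (g(Z) = 1/(2*(11 + 22)) = (½)/33 = (½)*(1/33) = 1/66)
y = 48185/66 (y = 735 - 5*65*(1/66) = 735 - 325*1/66 = 735 - 325/66 = 48185/66 ≈ 730.08)
y + ((u(-268, -996) + 648388) + 1495312) = 48185/66 + ((-71 + 648388) + 1495312) = 48185/66 + (648317 + 1495312) = 48185/66 + 2143629 = 141527699/66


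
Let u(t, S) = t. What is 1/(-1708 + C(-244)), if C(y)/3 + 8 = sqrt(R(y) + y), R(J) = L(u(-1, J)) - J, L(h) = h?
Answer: -1732/2999833 - 3*I/2999833 ≈ -0.00057737 - 1.0001e-6*I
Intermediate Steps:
R(J) = -1 - J
C(y) = -24 + 3*I (C(y) = -24 + 3*sqrt((-1 - y) + y) = -24 + 3*sqrt(-1) = -24 + 3*I)
1/(-1708 + C(-244)) = 1/(-1708 + (-24 + 3*I)) = 1/(-1732 + 3*I) = (-1732 - 3*I)/2999833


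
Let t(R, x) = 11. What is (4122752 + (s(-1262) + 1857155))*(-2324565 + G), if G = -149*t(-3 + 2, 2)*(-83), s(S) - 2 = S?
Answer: -13084436361616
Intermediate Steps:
s(S) = 2 + S
G = 136037 (G = -149*11*(-83) = -1639*(-83) = 136037)
(4122752 + (s(-1262) + 1857155))*(-2324565 + G) = (4122752 + ((2 - 1262) + 1857155))*(-2324565 + 136037) = (4122752 + (-1260 + 1857155))*(-2188528) = (4122752 + 1855895)*(-2188528) = 5978647*(-2188528) = -13084436361616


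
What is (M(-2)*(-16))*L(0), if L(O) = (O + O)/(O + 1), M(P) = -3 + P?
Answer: 0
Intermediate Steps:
L(O) = 2*O/(1 + O) (L(O) = (2*O)/(1 + O) = 2*O/(1 + O))
(M(-2)*(-16))*L(0) = ((-3 - 2)*(-16))*(2*0/(1 + 0)) = (-5*(-16))*(2*0/1) = 80*(2*0*1) = 80*0 = 0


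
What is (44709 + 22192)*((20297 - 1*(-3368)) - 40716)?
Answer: -1140728951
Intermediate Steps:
(44709 + 22192)*((20297 - 1*(-3368)) - 40716) = 66901*((20297 + 3368) - 40716) = 66901*(23665 - 40716) = 66901*(-17051) = -1140728951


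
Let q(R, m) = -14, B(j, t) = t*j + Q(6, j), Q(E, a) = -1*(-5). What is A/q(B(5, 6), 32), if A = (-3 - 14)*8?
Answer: 68/7 ≈ 9.7143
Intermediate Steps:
Q(E, a) = 5
B(j, t) = 5 + j*t (B(j, t) = t*j + 5 = j*t + 5 = 5 + j*t)
A = -136 (A = -17*8 = -136)
A/q(B(5, 6), 32) = -136/(-14) = -136*(-1/14) = 68/7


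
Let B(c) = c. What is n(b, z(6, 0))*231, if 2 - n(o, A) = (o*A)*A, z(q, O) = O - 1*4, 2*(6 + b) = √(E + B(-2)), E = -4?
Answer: 22638 - 1848*I*√6 ≈ 22638.0 - 4526.7*I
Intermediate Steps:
b = -6 + I*√6/2 (b = -6 + √(-4 - 2)/2 = -6 + √(-6)/2 = -6 + (I*√6)/2 = -6 + I*√6/2 ≈ -6.0 + 1.2247*I)
z(q, O) = -4 + O (z(q, O) = O - 4 = -4 + O)
n(o, A) = 2 - o*A² (n(o, A) = 2 - o*A*A = 2 - A*o*A = 2 - o*A²)
n(b, z(6, 0))*231 = (2 - (-6 + I*√6/2)*(-4 + 0)²)*231 = (2 - 1*(-6 + I*√6/2)*(-4)²)*231 = (2 - 1*(-6 + I*√6/2)*16)*231 = (2 + (96 - 8*I*√6))*231 = (98 - 8*I*√6)*231 = 22638 - 1848*I*√6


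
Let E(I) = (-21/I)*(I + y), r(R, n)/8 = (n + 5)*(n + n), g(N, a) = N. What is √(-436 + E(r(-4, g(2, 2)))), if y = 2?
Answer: I*√7315/4 ≈ 21.382*I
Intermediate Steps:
r(R, n) = 16*n*(5 + n) (r(R, n) = 8*((n + 5)*(n + n)) = 8*((5 + n)*(2*n)) = 8*(2*n*(5 + n)) = 16*n*(5 + n))
E(I) = -21*(2 + I)/I (E(I) = (-21/I)*(I + 2) = (-21/I)*(2 + I) = -21*(2 + I)/I)
√(-436 + E(r(-4, g(2, 2)))) = √(-436 + (-21 - 42*1/(32*(5 + 2)))) = √(-436 + (-21 - 42/(16*2*7))) = √(-436 + (-21 - 42/224)) = √(-436 + (-21 - 42*1/224)) = √(-436 + (-21 - 3/16)) = √(-436 - 339/16) = √(-7315/16) = I*√7315/4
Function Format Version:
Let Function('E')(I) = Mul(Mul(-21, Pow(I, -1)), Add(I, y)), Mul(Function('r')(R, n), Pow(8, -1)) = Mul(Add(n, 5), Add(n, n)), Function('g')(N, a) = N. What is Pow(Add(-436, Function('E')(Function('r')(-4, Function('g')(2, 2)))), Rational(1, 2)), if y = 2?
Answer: Mul(Rational(1, 4), I, Pow(7315, Rational(1, 2))) ≈ Mul(21.382, I)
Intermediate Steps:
Function('r')(R, n) = Mul(16, n, Add(5, n)) (Function('r')(R, n) = Mul(8, Mul(Add(n, 5), Add(n, n))) = Mul(8, Mul(Add(5, n), Mul(2, n))) = Mul(8, Mul(2, n, Add(5, n))) = Mul(16, n, Add(5, n)))
Function('E')(I) = Mul(-21, Pow(I, -1), Add(2, I)) (Function('E')(I) = Mul(Mul(-21, Pow(I, -1)), Add(I, 2)) = Mul(Mul(-21, Pow(I, -1)), Add(2, I)) = Mul(-21, Pow(I, -1), Add(2, I)))
Pow(Add(-436, Function('E')(Function('r')(-4, Function('g')(2, 2)))), Rational(1, 2)) = Pow(Add(-436, Add(-21, Mul(-42, Pow(Mul(16, 2, Add(5, 2)), -1)))), Rational(1, 2)) = Pow(Add(-436, Add(-21, Mul(-42, Pow(Mul(16, 2, 7), -1)))), Rational(1, 2)) = Pow(Add(-436, Add(-21, Mul(-42, Pow(224, -1)))), Rational(1, 2)) = Pow(Add(-436, Add(-21, Mul(-42, Rational(1, 224)))), Rational(1, 2)) = Pow(Add(-436, Add(-21, Rational(-3, 16))), Rational(1, 2)) = Pow(Add(-436, Rational(-339, 16)), Rational(1, 2)) = Pow(Rational(-7315, 16), Rational(1, 2)) = Mul(Rational(1, 4), I, Pow(7315, Rational(1, 2)))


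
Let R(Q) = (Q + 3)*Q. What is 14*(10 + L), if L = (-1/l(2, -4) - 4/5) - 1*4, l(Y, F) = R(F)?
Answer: 693/10 ≈ 69.300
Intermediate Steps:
R(Q) = Q*(3 + Q) (R(Q) = (3 + Q)*Q = Q*(3 + Q))
l(Y, F) = F*(3 + F)
L = -101/20 (L = (-1/((-4*(3 - 4))) - 4/5) - 1*4 = (-1/((-4*(-1))) - 4*1/5) - 4 = (-1/4 - 4/5) - 4 = -21/20 - 4 = -101/20 ≈ -5.0500)
14*(10 + L) = 14*(10 - 101/20) = 14*(99/20) = 693/10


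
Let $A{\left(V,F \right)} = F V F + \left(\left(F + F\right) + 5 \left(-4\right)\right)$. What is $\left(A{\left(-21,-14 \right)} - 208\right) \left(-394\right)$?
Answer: $1722568$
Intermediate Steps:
$A{\left(V,F \right)} = -20 + 2 F + V F^{2}$ ($A{\left(V,F \right)} = V F^{2} + \left(2 F - 20\right) = V F^{2} + \left(-20 + 2 F\right) = -20 + 2 F + V F^{2}$)
$\left(A{\left(-21,-14 \right)} - 208\right) \left(-394\right) = \left(\left(-20 + 2 \left(-14\right) - 21 \left(-14\right)^{2}\right) - 208\right) \left(-394\right) = \left(\left(-20 - 28 - 4116\right) - 208\right) \left(-394\right) = \left(-4164 - 208\right) \left(-394\right) = \left(-4372\right) \left(-394\right) = 1722568$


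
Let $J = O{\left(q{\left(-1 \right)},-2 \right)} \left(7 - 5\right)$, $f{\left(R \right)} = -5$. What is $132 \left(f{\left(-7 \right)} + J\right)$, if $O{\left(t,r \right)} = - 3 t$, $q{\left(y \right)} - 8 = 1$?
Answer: $-7788$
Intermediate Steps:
$q{\left(y \right)} = 9$ ($q{\left(y \right)} = 8 + 1 = 9$)
$J = -54$ ($J = \left(-3\right) 9 \left(7 - 5\right) = \left(-27\right) 2 = -54$)
$132 \left(f{\left(-7 \right)} + J\right) = 132 \left(-5 - 54\right) = 132 \left(-59\right) = -7788$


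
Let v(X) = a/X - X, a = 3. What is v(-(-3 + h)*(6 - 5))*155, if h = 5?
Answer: 155/2 ≈ 77.500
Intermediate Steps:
v(X) = -X + 3/X (v(X) = 3/X - X = -X + 3/X)
v(-(-3 + h)*(6 - 5))*155 = (-(-1)*(-3 + 5)*(6 - 5) + 3/((-(-3 + 5)*(6 - 5))))*155 = (-(-1)*2*1 + 3/((-2)))*155 = (-(-1)*2 + 3/((-1*2)))*155 = (-1*(-2) + 3/(-2))*155 = (2 + 3*(-½))*155 = (2 - 3/2)*155 = (½)*155 = 155/2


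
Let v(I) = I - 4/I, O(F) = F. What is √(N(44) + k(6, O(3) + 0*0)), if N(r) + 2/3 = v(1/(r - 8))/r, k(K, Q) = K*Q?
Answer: √245003/132 ≈ 3.7498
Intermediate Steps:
N(r) = -⅔ + (32 + 1/(-8 + r) - 4*r)/r (N(r) = -⅔ + (1/(r - 8) - (-32 + 4*r))/r = -⅔ + (1/(-8 + r) - (-32 + 4*r))/r = -⅔ + (1/(-8 + r) - 4*(-8 + r))/r = -⅔ + (1/(-8 + r) + (32 - 4*r))/r = -⅔ + (32 + 1/(-8 + r) - 4*r)/r)
√(N(44) + k(6, O(3) + 0*0)) = √((⅓)*(-765 - 14*44² + 208*44)/(44*(-8 + 44)) + 6*(3 + 0*0)) = √((⅓)*(1/44)*(-765 - 14*1936 + 9152)/36 + 6*(3 + 0)) = √((⅓)*(1/44)*(1/36)*(-765 - 27104 + 9152) + 6*3) = √((⅓)*(1/44)*(1/36)*(-18717) + 18) = √(-6239/1584 + 18) = √(22273/1584) = √245003/132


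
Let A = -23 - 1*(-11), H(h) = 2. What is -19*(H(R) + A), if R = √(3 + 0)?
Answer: 190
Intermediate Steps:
R = √3 ≈ 1.7320
A = -12 (A = -23 + 11 = -12)
-19*(H(R) + A) = -19*(2 - 12) = -19*(-10) = 190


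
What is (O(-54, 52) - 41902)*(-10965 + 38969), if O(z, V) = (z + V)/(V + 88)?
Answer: -41069840282/35 ≈ -1.1734e+9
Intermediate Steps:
O(z, V) = (V + z)/(88 + V)
(O(-54, 52) - 41902)*(-10965 + 38969) = ((52 - 54)/(88 + 52) - 41902)*(-10965 + 38969) = (-2/140 - 41902)*28004 = ((1/140)*(-2) - 41902)*28004 = (-1/70 - 41902)*28004 = -2933141/70*28004 = -41069840282/35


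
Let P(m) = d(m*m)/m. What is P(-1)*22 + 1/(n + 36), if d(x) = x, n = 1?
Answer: -813/37 ≈ -21.973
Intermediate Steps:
P(m) = m (P(m) = (m*m)/m = m²/m = m)
P(-1)*22 + 1/(n + 36) = -1*22 + 1/(1 + 36) = -22 + 1/37 = -813/37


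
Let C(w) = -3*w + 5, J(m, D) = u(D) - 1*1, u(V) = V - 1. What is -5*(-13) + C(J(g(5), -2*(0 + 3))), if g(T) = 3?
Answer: 94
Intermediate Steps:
u(V) = -1 + V
J(m, D) = -2 + D (J(m, D) = (-1 + D) - 1*1 = (-1 + D) - 1 = -2 + D)
C(w) = 5 - 3*w
-5*(-13) + C(J(g(5), -2*(0 + 3))) = -5*(-13) + (5 - 3*(-2 - 2*(0 + 3))) = 65 + (5 - 3*(-2 - 2*3)) = 65 + (5 - 3*(-2 - 6)) = 65 + (5 - 3*(-8)) = 65 + (5 + 24) = 65 + 29 = 94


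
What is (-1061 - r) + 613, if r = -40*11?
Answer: -8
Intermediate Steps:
r = -440
(-1061 - r) + 613 = (-1061 - 1*(-440)) + 613 = (-1061 + 440) + 613 = -621 + 613 = -8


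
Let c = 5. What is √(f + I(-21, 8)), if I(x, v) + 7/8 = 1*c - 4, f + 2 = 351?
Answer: 7*√114/4 ≈ 18.685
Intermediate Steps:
f = 349 (f = -2 + 351 = 349)
I(x, v) = ⅛ (I(x, v) = -7/8 + (1*5 - 4) = -7/8 + (5 - 4) = -7/8 + 1 = ⅛)
√(f + I(-21, 8)) = √(349 + ⅛) = √(2793/8) = 7*√114/4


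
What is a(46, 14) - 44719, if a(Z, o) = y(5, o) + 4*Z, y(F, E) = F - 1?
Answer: -44531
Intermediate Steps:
y(F, E) = -1 + F
a(Z, o) = 4 + 4*Z (a(Z, o) = (-1 + 5) + 4*Z = 4 + 4*Z)
a(46, 14) - 44719 = (4 + 4*46) - 44719 = (4 + 184) - 44719 = 188 - 44719 = -44531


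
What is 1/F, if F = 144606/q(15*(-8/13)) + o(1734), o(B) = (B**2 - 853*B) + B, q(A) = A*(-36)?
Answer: 720/1101472673 ≈ 6.5367e-7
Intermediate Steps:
q(A) = -36*A
o(B) = B**2 - 852*B
F = 1101472673/720 (F = 144606/((-540*(-8/13))) + 1734*(-852 + 1734) = 144606/((-540*(-8*1/13))) + 1734*882 = 144606/((-540*(-8)/13)) + 1529388 = 144606/((-36*(-120/13))) + 1529388 = 144606/(4320/13) + 1529388 = 144606*(13/4320) + 1529388 = 313313/720 + 1529388 = 1101472673/720 ≈ 1.5298e+6)
1/F = 1/(1101472673/720) = 720/1101472673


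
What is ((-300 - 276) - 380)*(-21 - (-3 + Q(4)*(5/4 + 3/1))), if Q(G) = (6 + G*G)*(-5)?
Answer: -429722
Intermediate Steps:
Q(G) = -30 - 5*G**2 (Q(G) = (6 + G**2)*(-5) = -30 - 5*G**2)
((-300 - 276) - 380)*(-21 - (-3 + Q(4)*(5/4 + 3/1))) = ((-300 - 276) - 380)*(-21 - (-3 + (-30 - 5*4**2)*(5/4 + 3/1))) = (-576 - 380)*(-21 - (-3 + (-30 - 5*16)*(5*(1/4) + 3*1))) = -956*(-21 - (-3 + (-30 - 80)*(5/4 + 3))) = -956*(-21 - (-3 - 110*17/4)) = -956*(-21 - (-3 - 935/2)) = -956*(-21 - 1*(-941/2)) = -956*(-21 + 941/2) = -956*899/2 = -429722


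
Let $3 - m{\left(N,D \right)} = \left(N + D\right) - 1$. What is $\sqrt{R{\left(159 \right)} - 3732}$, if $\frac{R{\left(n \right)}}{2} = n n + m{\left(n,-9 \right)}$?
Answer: $\sqrt{46538} \approx 215.73$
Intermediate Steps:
$m{\left(N,D \right)} = 4 - D - N$ ($m{\left(N,D \right)} = 3 - \left(\left(N + D\right) - 1\right) = 3 - \left(\left(D + N\right) - 1\right) = 3 - \left(-1 + D + N\right) = 4 - D - N$)
$R{\left(n \right)} = 26 - 2 n + 2 n^{2}$ ($R{\left(n \right)} = 2 \left(n n - \left(-13 + n\right)\right) = 2 \left(n^{2} + \left(4 + 9 - n\right)\right) = 2 \left(n^{2} - \left(-13 + n\right)\right) = 2 \left(13 + n^{2} - n\right) = 26 - 2 n + 2 n^{2}$)
$\sqrt{R{\left(159 \right)} - 3732} = \sqrt{\left(26 - 318 + 2 \cdot 159^{2}\right) - 3732} = \sqrt{\left(26 - 318 + 2 \cdot 25281\right) - 3732} = \sqrt{\left(26 - 318 + 50562\right) - 3732} = \sqrt{50270 - 3732} = \sqrt{46538}$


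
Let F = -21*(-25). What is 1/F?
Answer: 1/525 ≈ 0.0019048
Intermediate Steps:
F = 525
1/F = 1/525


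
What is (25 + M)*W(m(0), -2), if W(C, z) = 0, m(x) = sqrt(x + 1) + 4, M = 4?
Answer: 0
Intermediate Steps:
m(x) = 4 + sqrt(1 + x) (m(x) = sqrt(1 + x) + 4 = 4 + sqrt(1 + x))
(25 + M)*W(m(0), -2) = (25 + 4)*0 = 29*0 = 0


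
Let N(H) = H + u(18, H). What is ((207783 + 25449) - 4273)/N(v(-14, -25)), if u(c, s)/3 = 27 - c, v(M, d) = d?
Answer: 228959/2 ≈ 1.1448e+5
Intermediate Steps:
u(c, s) = 81 - 3*c (u(c, s) = 3*(27 - c) = 81 - 3*c)
N(H) = 27 + H (N(H) = H + (81 - 3*18) = H + (81 - 54) = H + 27 = 27 + H)
((207783 + 25449) - 4273)/N(v(-14, -25)) = ((207783 + 25449) - 4273)/(27 - 25) = (233232 - 4273)/2 = 228959*(½) = 228959/2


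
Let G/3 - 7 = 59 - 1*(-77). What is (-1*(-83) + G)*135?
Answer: 69120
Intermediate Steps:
G = 429 (G = 21 + 3*(59 - 1*(-77)) = 21 + 3*(59 + 77) = 21 + 3*136 = 21 + 408 = 429)
(-1*(-83) + G)*135 = (-1*(-83) + 429)*135 = (83 + 429)*135 = 512*135 = 69120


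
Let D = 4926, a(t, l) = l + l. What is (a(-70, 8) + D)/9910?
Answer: 2471/4955 ≈ 0.49869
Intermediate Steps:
a(t, l) = 2*l
(a(-70, 8) + D)/9910 = (2*8 + 4926)/9910 = (16 + 4926)*(1/9910) = 4942*(1/9910) = 2471/4955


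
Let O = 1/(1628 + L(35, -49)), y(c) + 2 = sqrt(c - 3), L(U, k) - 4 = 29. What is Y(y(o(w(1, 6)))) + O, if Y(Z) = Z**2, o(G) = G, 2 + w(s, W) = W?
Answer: 1662/1661 ≈ 1.0006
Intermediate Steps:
L(U, k) = 33 (L(U, k) = 4 + 29 = 33)
w(s, W) = -2 + W
y(c) = -2 + sqrt(-3 + c) (y(c) = -2 + sqrt(c - 3) = -2 + sqrt(-3 + c))
O = 1/1661 (O = 1/(1628 + 33) = 1/1661 ≈ 0.00060205)
Y(y(o(w(1, 6)))) + O = (-2 + sqrt(-3 + (-2 + 6)))**2 + 1/1661 = (-2 + sqrt(-3 + 4))**2 + 1/1661 = (-2 + sqrt(1))**2 + 1/1661 = (-2 + 1)**2 + 1/1661 = (-1)**2 + 1/1661 = 1 + 1/1661 = 1662/1661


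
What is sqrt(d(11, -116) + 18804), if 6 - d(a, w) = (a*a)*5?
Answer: sqrt(18205) ≈ 134.93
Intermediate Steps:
d(a, w) = 6 - 5*a**2 (d(a, w) = 6 - a*a*5 = 6 - a**2*5 = 6 - 5*a**2)
sqrt(d(11, -116) + 18804) = sqrt((6 - 5*11**2) + 18804) = sqrt((6 - 5*121) + 18804) = sqrt((6 - 605) + 18804) = sqrt(-599 + 18804) = sqrt(18205)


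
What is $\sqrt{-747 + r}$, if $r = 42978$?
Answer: $\sqrt{42231} \approx 205.5$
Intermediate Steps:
$\sqrt{-747 + r} = \sqrt{-747 + 42978} = \sqrt{42231}$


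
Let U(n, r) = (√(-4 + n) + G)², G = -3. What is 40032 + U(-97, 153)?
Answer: 39940 - 6*I*√101 ≈ 39940.0 - 60.299*I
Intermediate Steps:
U(n, r) = (-3 + √(-4 + n))² (U(n, r) = (√(-4 + n) - 3)² = (-3 + √(-4 + n))²)
40032 + U(-97, 153) = 40032 + (-3 + √(-4 - 97))² = 40032 + (-3 + √(-101))² = 40032 + (-3 + I*√101)²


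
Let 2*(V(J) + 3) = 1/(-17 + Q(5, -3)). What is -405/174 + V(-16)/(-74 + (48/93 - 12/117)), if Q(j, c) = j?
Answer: -47188489/20640112 ≈ -2.2863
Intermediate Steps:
V(J) = -73/24 (V(J) = -3 + 1/(2*(-17 + 5)) = -3 + (½)/(-12) = -3 + (½)*(-1/12) = -3 - 1/24 = -73/24)
-405/174 + V(-16)/(-74 + (48/93 - 12/117)) = -405/174 - 73/(24*(-74 + (48/93 - 12/117))) = -405*1/174 - 73/(24*(-74 + (48*(1/93) - 12*1/117))) = -135/58 - 73/(24*(-74 + (16/31 - 4/39))) = -135/58 - 73/(24*(-74 + 500/1209)) = -135/58 - 73/(24*(-88966/1209)) = -135/58 - 73/24*(-1209/88966) = -135/58 + 29419/711728 = -47188489/20640112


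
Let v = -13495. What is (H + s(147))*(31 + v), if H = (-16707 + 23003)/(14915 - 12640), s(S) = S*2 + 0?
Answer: -9090165744/2275 ≈ -3.9957e+6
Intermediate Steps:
s(S) = 2*S (s(S) = 2*S + 0 = 2*S)
H = 6296/2275 ≈ 2.7675
(H + s(147))*(31 + v) = (6296/2275 + 2*147)*(31 - 13495) = (6296/2275 + 294)*(-13464) = (675146/2275)*(-13464) = -9090165744/2275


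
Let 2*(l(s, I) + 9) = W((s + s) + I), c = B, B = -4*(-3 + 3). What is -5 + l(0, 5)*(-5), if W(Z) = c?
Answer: 40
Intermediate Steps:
B = 0 (B = -4*0 = 0)
c = 0
W(Z) = 0
l(s, I) = -9 (l(s, I) = -9 + (½)*0 = -9 + 0 = -9)
-5 + l(0, 5)*(-5) = -5 - 9*(-5) = -5 + 45 = 40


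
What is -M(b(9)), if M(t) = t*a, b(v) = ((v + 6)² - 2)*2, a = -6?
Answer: 2676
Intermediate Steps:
b(v) = -4 + 2*(6 + v)² (b(v) = ((6 + v)² - 2)*2 = (-2 + (6 + v)²)*2 = -4 + 2*(6 + v)²)
M(t) = -6*t (M(t) = t*(-6) = -6*t)
-M(b(9)) = -(-6)*(-4 + 2*(6 + 9)²) = -(-6)*(-4 + 2*15²) = -(-6)*(-4 + 2*225) = -(-6)*(-4 + 450) = -(-6)*446 = -1*(-2676) = 2676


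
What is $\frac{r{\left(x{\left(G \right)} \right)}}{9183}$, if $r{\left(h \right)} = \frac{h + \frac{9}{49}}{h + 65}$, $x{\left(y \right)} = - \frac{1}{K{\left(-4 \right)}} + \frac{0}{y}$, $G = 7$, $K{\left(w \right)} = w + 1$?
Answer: $\frac{19}{22048383} \approx 8.6174 \cdot 10^{-7}$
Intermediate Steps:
$K{\left(w \right)} = 1 + w$
$x{\left(y \right)} = \frac{1}{3}$ ($x{\left(y \right)} = - \frac{1}{1 - 4} + \frac{0}{y} = - \frac{1}{-3} + 0 = \left(-1\right) \left(- \frac{1}{3}\right) + 0 = \frac{1}{3} + 0 = \frac{1}{3}$)
$r{\left(h \right)} = \frac{\frac{9}{49} + h}{65 + h}$ ($r{\left(h \right)} = \frac{h + 9 \cdot \frac{1}{49}}{65 + h} = \frac{h + \frac{9}{49}}{65 + h} = \frac{\frac{9}{49} + h}{65 + h}$)
$\frac{r{\left(x{\left(G \right)} \right)}}{9183} = \frac{\frac{1}{65 + \frac{1}{3}} \left(\frac{9}{49} + \frac{1}{3}\right)}{9183} = \frac{1}{\frac{196}{3}} \cdot \frac{76}{147} \cdot \frac{1}{9183} = \frac{3}{196} \cdot \frac{76}{147} \cdot \frac{1}{9183} = \frac{19}{2401} \cdot \frac{1}{9183} = \frac{19}{22048383}$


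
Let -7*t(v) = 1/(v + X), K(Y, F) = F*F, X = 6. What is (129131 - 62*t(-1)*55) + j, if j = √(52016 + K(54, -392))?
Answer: 904599/7 + 4*√12855 ≈ 1.2968e+5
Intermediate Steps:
K(Y, F) = F²
t(v) = -1/(7*(6 + v)) (t(v) = -1/(7*(v + 6)) = -1/(7*(6 + v)))
j = 4*√12855 (j = √(52016 + (-392)²) = √(52016 + 153664) = √205680 = 4*√12855 ≈ 453.52)
(129131 - 62*t(-1)*55) + j = (129131 - 62*(-1/(42 + 7*(-1)))*55) + 4*√12855 = (129131 - 62*(-1/(42 - 7))*55) + 4*√12855 = (129131 - 62*(-1/35)*55) + 4*√12855 = (129131 - (-62)*55/35) + 4*√12855 = (129131 - 1*(-682/7)) + 4*√12855 = (129131 + 682/7) + 4*√12855 = 904599/7 + 4*√12855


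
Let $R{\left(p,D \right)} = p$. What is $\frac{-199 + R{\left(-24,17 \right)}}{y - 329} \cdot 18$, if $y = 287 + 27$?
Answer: $\frac{1338}{5} \approx 267.6$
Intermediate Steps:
$y = 314$
$\frac{-199 + R{\left(-24,17 \right)}}{y - 329} \cdot 18 = \frac{-199 - 24}{314 - 329} \cdot 18 = - \frac{223}{-15} \cdot 18 = \left(-223\right) \left(- \frac{1}{15}\right) 18 = \frac{223}{15} \cdot 18 = \frac{1338}{5}$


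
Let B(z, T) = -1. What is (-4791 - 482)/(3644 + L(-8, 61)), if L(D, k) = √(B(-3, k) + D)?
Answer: -19214812/13278745 + 15819*I/13278745 ≈ -1.447 + 0.0011913*I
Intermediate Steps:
L(D, k) = √(-1 + D)
(-4791 - 482)/(3644 + L(-8, 61)) = (-4791 - 482)/(3644 + √(-1 - 8)) = -5273/(3644 + √(-9)) = -5273*(3644 - 3*I)/13278745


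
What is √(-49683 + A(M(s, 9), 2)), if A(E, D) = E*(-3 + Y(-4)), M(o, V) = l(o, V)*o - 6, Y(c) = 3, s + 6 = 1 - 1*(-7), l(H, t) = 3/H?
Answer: I*√49683 ≈ 222.9*I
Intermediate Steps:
s = 2 (s = -6 + (1 - 1*(-7)) = -6 + (1 + 7) = -6 + 8 = 2)
M(o, V) = -3 (M(o, V) = (3/o)*o - 6 = 3 - 6 = -3)
A(E, D) = 0 (A(E, D) = E*(-3 + 3) = E*0 = 0)
√(-49683 + A(M(s, 9), 2)) = √(-49683 + 0) = √(-49683) = I*√49683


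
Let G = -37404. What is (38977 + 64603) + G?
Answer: 66176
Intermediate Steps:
(38977 + 64603) + G = (38977 + 64603) - 37404 = 103580 - 37404 = 66176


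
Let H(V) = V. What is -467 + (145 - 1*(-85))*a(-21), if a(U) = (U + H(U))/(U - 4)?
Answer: -403/5 ≈ -80.600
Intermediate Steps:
a(U) = 2*U/(-4 + U) (a(U) = (U + U)/(U - 4) = (2*U)/(-4 + U) = 2*U/(-4 + U))
-467 + (145 - 1*(-85))*a(-21) = -467 + (145 - 1*(-85))*(2*(-21)/(-4 - 21)) = -467 + (145 + 85)*(2*(-21)/(-25)) = -467 + 230*(2*(-21)*(-1/25)) = -467 + 230*(42/25) = -467 + 1932/5 = -403/5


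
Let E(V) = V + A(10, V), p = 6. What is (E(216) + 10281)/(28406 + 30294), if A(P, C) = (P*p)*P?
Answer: 11097/58700 ≈ 0.18905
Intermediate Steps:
A(P, C) = 6*P² (A(P, C) = (P*6)*P = (6*P)*P = 6*P²)
E(V) = 600 + V (E(V) = V + 6*10² = V + 6*100 = V + 600 = 600 + V)
(E(216) + 10281)/(28406 + 30294) = ((600 + 216) + 10281)/(28406 + 30294) = (816 + 10281)/58700 = 11097*(1/58700) = 11097/58700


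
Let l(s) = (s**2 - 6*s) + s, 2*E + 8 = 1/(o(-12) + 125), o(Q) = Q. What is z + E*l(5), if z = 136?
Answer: 136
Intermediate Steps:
E = -903/226 (E = -4 + 1/(2*(-12 + 125)) = -4 + (1/2)/113 = -4 + (1/2)*(1/113) = -4 + 1/226 = -903/226 ≈ -3.9956)
l(s) = s**2 - 5*s
z + E*l(5) = 136 - 4515*(-5 + 5)/226 = 136 - 4515*0/226 = 136 - 903/226*0 = 136 + 0 = 136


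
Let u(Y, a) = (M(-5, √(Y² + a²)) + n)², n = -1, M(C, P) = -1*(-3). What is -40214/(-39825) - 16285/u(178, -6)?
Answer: -648389269/159300 ≈ -4070.2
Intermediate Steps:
M(C, P) = 3
u(Y, a) = 4 (u(Y, a) = (3 - 1)² = 2² = 4)
-40214/(-39825) - 16285/u(178, -6) = -40214/(-39825) - 16285/4 = -40214*(-1/39825) - 16285*¼ = 40214/39825 - 16285/4 = -648389269/159300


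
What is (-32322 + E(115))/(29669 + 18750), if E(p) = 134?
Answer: -32188/48419 ≈ -0.66478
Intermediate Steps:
(-32322 + E(115))/(29669 + 18750) = (-32322 + 134)/(29669 + 18750) = -32188/48419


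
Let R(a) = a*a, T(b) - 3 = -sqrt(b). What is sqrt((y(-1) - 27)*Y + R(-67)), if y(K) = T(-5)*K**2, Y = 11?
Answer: sqrt(4225 - 11*I*sqrt(5)) ≈ 65.0 - 0.1892*I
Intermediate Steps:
T(b) = 3 - sqrt(b)
y(K) = K**2*(3 - I*sqrt(5)) (y(K) = (3 - sqrt(-5))*K**2 = (3 - I*sqrt(5))*K**2 = K**2*(3 - I*sqrt(5)))
R(a) = a**2
sqrt((y(-1) - 27)*Y + R(-67)) = sqrt(((-1)**2*(3 - I*sqrt(5)) - 27)*11 + (-67)**2) = sqrt((1*(3 - I*sqrt(5)) - 27)*11 + 4489) = sqrt(((3 - I*sqrt(5)) - 27)*11 + 4489) = sqrt((-24 - I*sqrt(5))*11 + 4489) = sqrt((-264 - 11*I*sqrt(5)) + 4489) = sqrt(4225 - 11*I*sqrt(5))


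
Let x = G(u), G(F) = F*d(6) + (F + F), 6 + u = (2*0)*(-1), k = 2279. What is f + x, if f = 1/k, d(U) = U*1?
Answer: -109391/2279 ≈ -48.000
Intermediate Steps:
d(U) = U
f = 1/2279 ≈ 0.00043879
u = -6 (u = -6 + (2*0)*(-1) = -6 + 0*(-1) = -6 + 0 = -6)
G(F) = 8*F (G(F) = F*6 + (F + F) = 6*F + 2*F = 8*F)
x = -48 (x = 8*(-6) = -48)
f + x = 1/2279 - 48 = -109391/2279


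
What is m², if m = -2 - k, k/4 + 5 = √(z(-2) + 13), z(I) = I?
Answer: 500 - 144*√11 ≈ 22.406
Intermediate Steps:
k = -20 + 4*√11 (k = -20 + 4*√(-2 + 13) = -20 + 4*√11 ≈ -6.7335)
m = 18 - 4*√11 (m = -2 - (-20 + 4*√11) = -2 + (20 - 4*√11) = 18 - 4*√11 ≈ 4.7335)
m² = (18 - 4*√11)²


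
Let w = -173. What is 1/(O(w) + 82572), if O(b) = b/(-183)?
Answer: 183/15110849 ≈ 1.2111e-5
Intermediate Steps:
O(b) = -b/183 (O(b) = b*(-1/183) = -b/183)
1/(O(w) + 82572) = 1/(-1/183*(-173) + 82572) = 1/(173/183 + 82572) = 1/(15110849/183) = 183/15110849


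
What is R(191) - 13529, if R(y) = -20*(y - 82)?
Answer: -15709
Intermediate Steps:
R(y) = 1640 - 20*y (R(y) = -20*(-82 + y) = 1640 - 20*y)
R(191) - 13529 = (1640 - 20*191) - 13529 = (1640 - 3820) - 13529 = -2180 - 13529 = -15709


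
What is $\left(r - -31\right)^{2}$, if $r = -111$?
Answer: $6400$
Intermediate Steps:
$\left(r - -31\right)^{2} = \left(-111 - -31\right)^{2} = \left(-111 + \left(36 - 5\right)\right)^{2} = \left(-111 + 31\right)^{2} = \left(-80\right)^{2} = 6400$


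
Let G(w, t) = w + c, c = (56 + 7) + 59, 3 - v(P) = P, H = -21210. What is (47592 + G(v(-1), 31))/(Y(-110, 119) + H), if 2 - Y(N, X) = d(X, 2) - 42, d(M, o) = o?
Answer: -2651/1176 ≈ -2.2542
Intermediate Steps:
v(P) = 3 - P
Y(N, X) = 42 (Y(N, X) = 2 - (2 - 42) = 2 - 1*(-40) = 2 + 40 = 42)
c = 122 (c = 63 + 59 = 122)
G(w, t) = 122 + w (G(w, t) = w + 122 = 122 + w)
(47592 + G(v(-1), 31))/(Y(-110, 119) + H) = (47592 + (122 + (3 - 1*(-1))))/(42 - 21210) = (47592 + (122 + (3 + 1)))/(-21168) = (47592 + (122 + 4))*(-1/21168) = (47592 + 126)*(-1/21168) = 47718*(-1/21168) = -2651/1176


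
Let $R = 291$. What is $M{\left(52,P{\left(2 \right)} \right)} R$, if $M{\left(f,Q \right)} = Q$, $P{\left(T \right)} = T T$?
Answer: $1164$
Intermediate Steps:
$P{\left(T \right)} = T^{2}$
$M{\left(52,P{\left(2 \right)} \right)} R = 2^{2} \cdot 291 = 4 \cdot 291 = 1164$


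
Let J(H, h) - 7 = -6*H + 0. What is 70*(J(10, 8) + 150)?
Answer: 6790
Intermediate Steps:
J(H, h) = 7 - 6*H (J(H, h) = 7 + (-6*H + 0) = 7 - 6*H)
70*(J(10, 8) + 150) = 70*((7 - 6*10) + 150) = 70*((7 - 60) + 150) = 70*(-53 + 150) = 70*97 = 6790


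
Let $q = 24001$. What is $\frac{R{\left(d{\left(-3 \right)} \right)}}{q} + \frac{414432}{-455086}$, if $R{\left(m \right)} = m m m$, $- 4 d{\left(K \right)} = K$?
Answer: $- \frac{318290894163}{349520610752} \approx -0.91065$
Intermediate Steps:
$d{\left(K \right)} = - \frac{K}{4}$
$R{\left(m \right)} = m^{3}$ ($R{\left(m \right)} = m^{2} m = m^{3}$)
$\frac{R{\left(d{\left(-3 \right)} \right)}}{q} + \frac{414432}{-455086} = \frac{\left(\left(- \frac{1}{4}\right) \left(-3\right)\right)^{3}}{24001} + \frac{414432}{-455086} = \left(\frac{3}{4}\right)^{3} \cdot \frac{1}{24001} + 414432 \left(- \frac{1}{455086}\right) = \frac{27}{64} \cdot \frac{1}{24001} - \frac{207216}{227543} = \frac{27}{1536064} - \frac{207216}{227543} = - \frac{318290894163}{349520610752}$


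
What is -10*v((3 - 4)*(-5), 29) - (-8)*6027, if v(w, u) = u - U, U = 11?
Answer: 48036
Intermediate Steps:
v(w, u) = -11 + u (v(w, u) = u - 1*11 = u - 11 = -11 + u)
-10*v((3 - 4)*(-5), 29) - (-8)*6027 = -10*(-11 + 29) - (-8)*6027 = -10*18 - 1*(-48216) = -180 + 48216 = 48036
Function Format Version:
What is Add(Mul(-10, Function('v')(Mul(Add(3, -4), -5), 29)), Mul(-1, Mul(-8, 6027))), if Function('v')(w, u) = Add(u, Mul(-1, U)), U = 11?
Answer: 48036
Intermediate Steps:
Function('v')(w, u) = Add(-11, u) (Function('v')(w, u) = Add(u, Mul(-1, 11)) = Add(u, -11) = Add(-11, u))
Add(Mul(-10, Function('v')(Mul(Add(3, -4), -5), 29)), Mul(-1, Mul(-8, 6027))) = Add(Mul(-10, Add(-11, 29)), Mul(-1, Mul(-8, 6027))) = Add(Mul(-10, 18), Mul(-1, -48216)) = Add(-180, 48216) = 48036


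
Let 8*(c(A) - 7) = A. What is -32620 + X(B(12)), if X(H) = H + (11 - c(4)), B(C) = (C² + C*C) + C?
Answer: -64633/2 ≈ -32317.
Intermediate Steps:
c(A) = 7 + A/8
B(C) = C + 2*C² (B(C) = (C² + C²) + C = 2*C² + C = C + 2*C²)
X(H) = 7/2 + H (X(H) = H + (11 - (7 + (⅛)*4)) = H + (11 - (7 + ½)) = H + (11 - 1*15/2) = H + (11 - 15/2) = H + 7/2 = 7/2 + H)
-32620 + X(B(12)) = -32620 + (7/2 + 12*(1 + 2*12)) = -32620 + (7/2 + 12*(1 + 24)) = -32620 + (7/2 + 12*25) = -32620 + (7/2 + 300) = -32620 + 607/2 = -64633/2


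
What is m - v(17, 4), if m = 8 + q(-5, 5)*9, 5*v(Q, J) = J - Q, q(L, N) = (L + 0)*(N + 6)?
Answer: -2422/5 ≈ -484.40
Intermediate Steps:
q(L, N) = L*(6 + N)
v(Q, J) = -Q/5 + J/5 (v(Q, J) = (J - Q)/5 = -Q/5 + J/5)
m = -487 (m = 8 - 5*(6 + 5)*9 = 8 - 5*11*9 = 8 - 55*9 = 8 - 495 = -487)
m - v(17, 4) = -487 - (-⅕*17 + (⅕)*4) = -487 - (-17/5 + ⅘) = -487 - 1*(-13/5) = -487 + 13/5 = -2422/5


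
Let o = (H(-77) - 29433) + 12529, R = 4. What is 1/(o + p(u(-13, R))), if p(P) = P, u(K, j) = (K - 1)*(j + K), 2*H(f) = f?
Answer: -2/33633 ≈ -5.9465e-5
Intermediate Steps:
H(f) = f/2
u(K, j) = (-1 + K)*(K + j)
o = -33885/2 (o = ((½)*(-77) - 29433) + 12529 = (-77/2 - 29433) + 12529 = -58943/2 + 12529 = -33885/2 ≈ -16943.)
1/(o + p(u(-13, R))) = 1/(-33885/2 + ((-13)² - 1*(-13) - 1*4 - 13*4)) = 1/(-33885/2 + (169 + 13 - 4 - 52)) = 1/(-33885/2 + 126) = 1/(-33633/2) = -2/33633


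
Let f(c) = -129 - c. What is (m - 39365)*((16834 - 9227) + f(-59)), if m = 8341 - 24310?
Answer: -417052358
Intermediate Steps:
m = -15969
(m - 39365)*((16834 - 9227) + f(-59)) = (-15969 - 39365)*((16834 - 9227) + (-129 - 1*(-59))) = -55334*(7607 + (-129 + 59)) = -55334*(7607 - 70) = -55334*7537 = -417052358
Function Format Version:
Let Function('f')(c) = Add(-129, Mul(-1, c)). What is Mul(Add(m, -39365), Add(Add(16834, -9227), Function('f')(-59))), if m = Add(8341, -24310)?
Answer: -417052358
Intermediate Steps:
m = -15969
Mul(Add(m, -39365), Add(Add(16834, -9227), Function('f')(-59))) = Mul(Add(-15969, -39365), Add(Add(16834, -9227), Add(-129, Mul(-1, -59)))) = Mul(-55334, Add(7607, Add(-129, 59))) = Mul(-55334, Add(7607, -70)) = Mul(-55334, 7537) = -417052358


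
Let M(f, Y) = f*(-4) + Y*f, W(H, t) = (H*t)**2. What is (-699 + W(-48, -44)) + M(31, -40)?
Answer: 4458481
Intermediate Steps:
W(H, t) = H**2*t**2
M(f, Y) = -4*f + Y*f
(-699 + W(-48, -44)) + M(31, -40) = (-699 + (-48)**2*(-44)**2) + 31*(-4 - 40) = (-699 + 2304*1936) + 31*(-44) = (-699 + 4460544) - 1364 = 4459845 - 1364 = 4458481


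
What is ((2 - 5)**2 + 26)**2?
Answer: 1225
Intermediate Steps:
((2 - 5)**2 + 26)**2 = ((-3)**2 + 26)**2 = (9 + 26)**2 = 35**2 = 1225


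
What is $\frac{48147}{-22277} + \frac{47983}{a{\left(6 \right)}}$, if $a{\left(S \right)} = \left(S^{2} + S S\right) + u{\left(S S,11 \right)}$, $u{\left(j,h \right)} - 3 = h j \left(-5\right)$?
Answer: $- \frac{1160637326}{42437685} \approx -27.349$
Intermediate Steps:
$u{\left(j,h \right)} = 3 - 5 h j$ ($u{\left(j,h \right)} = 3 + h j \left(-5\right) = 3 - 5 h j$)
$a{\left(S \right)} = 3 - 53 S^{2}$ ($a{\left(S \right)} = \left(S^{2} + S S\right) - \left(-3 + 55 S S\right) = \left(S^{2} + S^{2}\right) + \left(3 - 55 S^{2}\right) = 2 S^{2} - \left(-3 + 55 S^{2}\right) = 3 - 53 S^{2}$)
$\frac{48147}{-22277} + \frac{47983}{a{\left(6 \right)}} = \frac{48147}{-22277} + \frac{47983}{3 - 53 \cdot 6^{2}} = 48147 \left(- \frac{1}{22277}\right) + \frac{47983}{3 - 1908} = - \frac{48147}{22277} + \frac{47983}{3 - 1908} = - \frac{48147}{22277} + \frac{47983}{-1905} = - \frac{48147}{22277} + 47983 \left(- \frac{1}{1905}\right) = - \frac{48147}{22277} - \frac{47983}{1905} = - \frac{1160637326}{42437685}$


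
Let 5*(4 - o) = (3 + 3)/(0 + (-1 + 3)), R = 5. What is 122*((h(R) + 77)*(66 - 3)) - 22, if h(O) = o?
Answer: 3089662/5 ≈ 6.1793e+5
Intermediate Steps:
o = 17/5 (o = 4 - (3 + 3)/(5*(0 + (-1 + 3))) = 4 - 6/(5*(0 + 2)) = 4 - 6/(5*2) = 4 - 1/5*3 = 4 - 3/5 = 17/5 ≈ 3.4000)
h(O) = 17/5
122*((h(R) + 77)*(66 - 3)) - 22 = 122*((17/5 + 77)*(66 - 3)) - 22 = 122*((402/5)*63) - 22 = 122*(25326/5) - 22 = 3089772/5 - 22 = 3089662/5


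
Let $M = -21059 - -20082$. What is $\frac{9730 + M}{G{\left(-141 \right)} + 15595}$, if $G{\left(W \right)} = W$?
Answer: $\frac{8753}{15454} \approx 0.56639$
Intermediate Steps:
$M = -977$ ($M = -21059 + 20082 = -977$)
$\frac{9730 + M}{G{\left(-141 \right)} + 15595} = \frac{9730 - 977}{-141 + 15595} = \frac{8753}{15454}$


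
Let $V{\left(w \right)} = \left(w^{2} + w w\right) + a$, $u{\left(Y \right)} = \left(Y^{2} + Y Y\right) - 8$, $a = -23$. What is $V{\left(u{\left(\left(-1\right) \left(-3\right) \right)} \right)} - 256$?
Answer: $-79$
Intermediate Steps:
$u{\left(Y \right)} = -8 + 2 Y^{2}$ ($u{\left(Y \right)} = \left(Y^{2} + Y^{2}\right) - 8 = 2 Y^{2} - 8 = -8 + 2 Y^{2}$)
$V{\left(w \right)} = -23 + 2 w^{2}$ ($V{\left(w \right)} = \left(w^{2} + w w\right) - 23 = \left(w^{2} + w^{2}\right) - 23 = 2 w^{2} - 23 = -23 + 2 w^{2}$)
$V{\left(u{\left(\left(-1\right) \left(-3\right) \right)} \right)} - 256 = \left(-23 + 2 \left(-8 + 2 \left(\left(-1\right) \left(-3\right)\right)^{2}\right)^{2}\right) - 256 = \left(-23 + 2 \left(-8 + 2 \cdot 3^{2}\right)^{2}\right) - 256 = \left(-23 + 2 \left(-8 + 2 \cdot 9\right)^{2}\right) - 256 = \left(-23 + 2 \left(-8 + 18\right)^{2}\right) - 256 = \left(-23 + 2 \cdot 10^{2}\right) - 256 = \left(-23 + 2 \cdot 100\right) - 256 = \left(-23 + 200\right) - 256 = 177 - 256 = -79$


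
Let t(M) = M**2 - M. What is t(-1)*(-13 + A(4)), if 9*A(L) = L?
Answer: -226/9 ≈ -25.111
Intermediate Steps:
A(L) = L/9
t(-1)*(-13 + A(4)) = (-(-1 - 1))*(-13 + (1/9)*4) = (-1*(-2))*(-13 + 4/9) = 2*(-113/9) = -226/9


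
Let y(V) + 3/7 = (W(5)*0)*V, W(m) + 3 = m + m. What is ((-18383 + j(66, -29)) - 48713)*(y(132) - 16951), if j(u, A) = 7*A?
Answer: 7985699340/7 ≈ 1.1408e+9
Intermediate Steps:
W(m) = -3 + 2*m (W(m) = -3 + (m + m) = -3 + 2*m)
y(V) = -3/7 (y(V) = -3/7 + ((-3 + 2*5)*0)*V = -3/7 + ((-3 + 10)*0)*V = -3/7 + (7*0)*V = -3/7 + 0*V = -3/7 + 0 = -3/7)
((-18383 + j(66, -29)) - 48713)*(y(132) - 16951) = ((-18383 + 7*(-29)) - 48713)*(-3/7 - 16951) = ((-18383 - 203) - 48713)*(-118660/7) = (-18586 - 48713)*(-118660/7) = -67299*(-118660/7) = 7985699340/7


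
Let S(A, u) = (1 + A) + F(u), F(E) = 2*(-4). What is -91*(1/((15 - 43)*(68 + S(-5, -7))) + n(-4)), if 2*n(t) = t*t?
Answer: -163059/224 ≈ -727.94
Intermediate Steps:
n(t) = t²/2 (n(t) = (t*t)/2 = t²/2)
F(E) = -8
S(A, u) = -7 + A (S(A, u) = (1 + A) - 8 = -7 + A)
-91*(1/((15 - 43)*(68 + S(-5, -7))) + n(-4)) = -91*(1/((15 - 43)*(68 + (-7 - 5))) + (½)*(-4)²) = -91*(1/(-28*(68 - 12)) + (½)*16) = -91*(1/(-28*56) + 8) = -91*(1/(-1568) + 8) = -91*(-1/1568 + 8) = -91*12543/1568 = -163059/224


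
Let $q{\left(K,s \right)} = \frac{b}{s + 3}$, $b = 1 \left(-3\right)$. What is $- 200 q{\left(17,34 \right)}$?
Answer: $\frac{600}{37} \approx 16.216$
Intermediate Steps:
$b = -3$
$q{\left(K,s \right)} = - \frac{3}{3 + s}$ ($q{\left(K,s \right)} = - \frac{3}{s + 3} = - \frac{3}{3 + s}$)
$- 200 q{\left(17,34 \right)} = - 200 \left(- \frac{3}{3 + 34}\right) = - 200 \left(- \frac{3}{37}\right) = - 200 \left(\left(-3\right) \frac{1}{37}\right) = \left(-200\right) \left(- \frac{3}{37}\right) = \frac{600}{37}$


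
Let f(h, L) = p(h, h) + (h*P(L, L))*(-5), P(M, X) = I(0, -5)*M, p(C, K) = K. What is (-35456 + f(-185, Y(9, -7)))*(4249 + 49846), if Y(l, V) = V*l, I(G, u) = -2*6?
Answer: 35900633605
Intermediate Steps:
I(G, u) = -12
P(M, X) = -12*M
f(h, L) = h + 60*L*h (f(h, L) = h + (h*(-12*L))*(-5) = h - 12*L*h*(-5) = h + 60*L*h)
(-35456 + f(-185, Y(9, -7)))*(4249 + 49846) = (-35456 - 185*(1 + 60*(-7*9)))*(4249 + 49846) = (-35456 - 185*(1 + 60*(-63)))*54095 = (-35456 - 185*(1 - 3780))*54095 = (-35456 - 185*(-3779))*54095 = (-35456 + 699115)*54095 = 663659*54095 = 35900633605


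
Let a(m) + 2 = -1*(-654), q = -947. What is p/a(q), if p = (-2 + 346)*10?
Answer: 860/163 ≈ 5.2761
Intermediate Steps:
a(m) = 652 (a(m) = -2 - 1*(-654) = -2 + 654 = 652)
p = 3440 (p = 344*10 = 3440)
p/a(q) = 3440/652 = 3440*(1/652) = 860/163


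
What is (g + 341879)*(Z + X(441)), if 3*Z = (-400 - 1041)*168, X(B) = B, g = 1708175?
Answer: -164527083770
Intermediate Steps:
Z = -80696 (Z = ((-400 - 1041)*168)/3 = (-1441*168)/3 = (⅓)*(-242088) = -80696)
(g + 341879)*(Z + X(441)) = (1708175 + 341879)*(-80696 + 441) = 2050054*(-80255) = -164527083770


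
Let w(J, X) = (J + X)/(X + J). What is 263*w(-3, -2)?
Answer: 263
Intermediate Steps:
w(J, X) = 1 (w(J, X) = (J + X)/(J + X) = 1)
263*w(-3, -2) = 263*1 = 263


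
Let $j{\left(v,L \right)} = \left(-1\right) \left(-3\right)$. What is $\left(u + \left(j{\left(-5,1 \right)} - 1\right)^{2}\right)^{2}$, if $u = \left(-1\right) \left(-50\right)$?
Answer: $2916$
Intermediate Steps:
$j{\left(v,L \right)} = 3$
$u = 50$
$\left(u + \left(j{\left(-5,1 \right)} - 1\right)^{2}\right)^{2} = \left(50 + \left(3 - 1\right)^{2}\right)^{2} = \left(50 + 2^{2}\right)^{2} = \left(50 + 4\right)^{2} = 54^{2} = 2916$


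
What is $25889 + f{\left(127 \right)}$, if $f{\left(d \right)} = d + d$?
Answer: $26143$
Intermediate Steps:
$f{\left(d \right)} = 2 d$
$25889 + f{\left(127 \right)} = 25889 + 2 \cdot 127 = 25889 + 254 = 26143$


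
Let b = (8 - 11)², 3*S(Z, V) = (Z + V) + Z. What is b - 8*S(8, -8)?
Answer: -37/3 ≈ -12.333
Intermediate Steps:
S(Z, V) = V/3 + 2*Z/3 (S(Z, V) = ((Z + V) + Z)/3 = ((V + Z) + Z)/3 = (V + 2*Z)/3 = V/3 + 2*Z/3)
b = 9 (b = (-3)² = 9)
b - 8*S(8, -8) = 9 - 8*((⅓)*(-8) + (⅔)*8) = 9 - 8*(-8/3 + 16/3) = 9 - 8*8/3 = 9 - 1*64/3 = 9 - 64/3 = -37/3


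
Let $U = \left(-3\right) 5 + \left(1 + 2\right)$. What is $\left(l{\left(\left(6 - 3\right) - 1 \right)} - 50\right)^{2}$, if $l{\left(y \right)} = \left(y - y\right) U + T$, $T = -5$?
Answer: $3025$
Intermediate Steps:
$U = -12$ ($U = -15 + 3 = -12$)
$l{\left(y \right)} = -5$ ($l{\left(y \right)} = \left(y - y\right) \left(-12\right) - 5 = 0 \left(-12\right) - 5 = 0 - 5 = -5$)
$\left(l{\left(\left(6 - 3\right) - 1 \right)} - 50\right)^{2} = \left(-5 - 50\right)^{2} = \left(-55\right)^{2} = 3025$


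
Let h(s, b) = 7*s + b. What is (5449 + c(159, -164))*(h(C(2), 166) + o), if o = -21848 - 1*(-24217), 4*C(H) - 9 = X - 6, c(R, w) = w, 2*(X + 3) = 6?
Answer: 53700885/4 ≈ 1.3425e+7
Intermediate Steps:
X = 0 (X = -3 + (1/2)*6 = -3 + 3 = 0)
C(H) = 3/4 (C(H) = 9/4 + (0 - 6)/4 = 9/4 + (1/4)*(-6) = 9/4 - 3/2 = 3/4)
o = 2369 (o = -21848 + 24217 = 2369)
h(s, b) = b + 7*s
(5449 + c(159, -164))*(h(C(2), 166) + o) = (5449 - 164)*((166 + 7*(3/4)) + 2369) = 5285*((166 + 21/4) + 2369) = 5285*(685/4 + 2369) = 5285*(10161/4) = 53700885/4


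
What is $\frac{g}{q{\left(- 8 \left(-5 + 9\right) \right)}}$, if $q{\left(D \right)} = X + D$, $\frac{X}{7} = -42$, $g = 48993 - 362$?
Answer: $- \frac{48631}{326} \approx -149.17$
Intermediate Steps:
$g = 48631$ ($g = 48993 - 362 = 48631$)
$X = -294$ ($X = 7 \left(-42\right) = -294$)
$q{\left(D \right)} = -294 + D$
$\frac{g}{q{\left(- 8 \left(-5 + 9\right) \right)}} = \frac{48631}{-294 - 8 \left(-5 + 9\right)} = \frac{48631}{-294 - 32} = \frac{48631}{-326} = 48631 \left(- \frac{1}{326}\right) = - \frac{48631}{326}$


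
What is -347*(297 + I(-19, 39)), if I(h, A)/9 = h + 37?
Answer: -159273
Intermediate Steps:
I(h, A) = 333 + 9*h (I(h, A) = 9*(h + 37) = 9*(37 + h) = 333 + 9*h)
-347*(297 + I(-19, 39)) = -347*(297 + (333 + 9*(-19))) = -347*(297 + (333 - 171)) = -347*(297 + 162) = -347*459 = -159273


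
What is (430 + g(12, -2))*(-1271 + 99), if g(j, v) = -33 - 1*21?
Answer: -440672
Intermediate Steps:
g(j, v) = -54 (g(j, v) = -33 - 21 = -54)
(430 + g(12, -2))*(-1271 + 99) = (430 - 54)*(-1271 + 99) = 376*(-1172) = -440672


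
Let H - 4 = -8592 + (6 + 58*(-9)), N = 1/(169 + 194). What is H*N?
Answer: -9104/363 ≈ -25.080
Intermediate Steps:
N = 1/363 ≈ 0.0027548
H = -9104 (H = 4 + (-8592 + (6 + 58*(-9))) = 4 + (-8592 + (6 - 522)) = 4 + (-8592 - 516) = 4 - 9108 = -9104)
H*N = -9104*1/363 = -9104/363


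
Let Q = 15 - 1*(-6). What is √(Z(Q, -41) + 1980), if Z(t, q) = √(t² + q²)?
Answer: √(1980 + √2122) ≈ 45.012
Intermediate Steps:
Q = 21 (Q = 15 + 6 = 21)
Z(t, q) = √(q² + t²)
√(Z(Q, -41) + 1980) = √(√((-41)² + 21²) + 1980) = √(√(1681 + 441) + 1980) = √(√2122 + 1980) = √(1980 + √2122)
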